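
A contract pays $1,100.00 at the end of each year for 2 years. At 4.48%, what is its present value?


Formula: PV = PMT * (1 - (1+r)^(-n)) / r
Discount factor: (1 + 0.0448)^(-2) = 0.916081
Bracket: 1 - 0.916081 = 0.083919
PV = $1,100.00 * 0.083919 / 0.0448 = $2,060.52

$2,060.52


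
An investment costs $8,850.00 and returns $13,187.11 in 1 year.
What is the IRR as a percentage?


Formula: IRR = C1/C0 - 1
Substituting: IRR = $13,187.11 / $8,850.00 - 1
Ratio: 1.490069 - 1 = 0.490069
IRR = 49.0069%

49.0069%


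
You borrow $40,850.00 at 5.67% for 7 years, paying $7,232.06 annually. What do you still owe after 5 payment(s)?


Formula: Balance = PV*(1+r)^k - PMT*((1+r)^k - 1)/r
Growth: (1 + 0.0567)^5 = 1.317524
Accumulated factor: ((1+r)^k - 1)/r = 5.600071
Balance = $40,850.00 * 1.317524 - $7,232.06 * 5.600071
Balance = $13,320.81

$13,320.81


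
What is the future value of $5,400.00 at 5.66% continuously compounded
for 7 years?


Formula: FV = P * e^(r*t)
Exponent: r*t = 0.0566 * 7 = 0.3962
e^(0.3962) = 1.486167
FV = $5,400.00 * 1.486167 = $8,025.30

$8,025.30


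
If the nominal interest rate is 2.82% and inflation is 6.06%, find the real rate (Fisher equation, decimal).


Formula: (1 + r_real) = (1 + r_nom) / (1 + inflation)
Substituting: (1 + r_real) = 1.0282 / 1.0606
(1 + r_real) = 0.969451
r_real = 0.969451 - 1 = -0.030549

-0.030549


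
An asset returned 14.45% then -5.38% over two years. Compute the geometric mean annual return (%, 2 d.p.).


Formula: Geometric mean = ((1+r1)*(1+r2))^(1/2) - 1
Product: (1 + 0.1445) * (1 + -0.0538) = 1.1445 * 0.9462 = 1.082926
Square root: 1.082926^0.5 = 1.040637
Geometric mean = 1.040637 - 1 = 0.040637
As percentage: 4.06%

4.06%


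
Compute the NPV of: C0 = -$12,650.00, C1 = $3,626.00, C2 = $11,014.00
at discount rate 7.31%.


Formula: NPV = C0 + C1/(1+r) + C2/(1+r)^2
Discount C1: $3,626.00 / (1 + 0.0731) = $3,379.00
Discount C2: $11,014.00 / (1 + 0.0731)^2 = $9,564.55
NPV = -$12,650.00 + $3,379.00 + $9,564.55 = $293.55

$293.55


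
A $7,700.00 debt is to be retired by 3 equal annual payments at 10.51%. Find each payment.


Formula: PMT = PV * r / (1 - (1+r)^(-n))
Denominator: 1 - (1 + 0.1051)^(-3) = 0.259039
Numerator: $7,700.00 * 0.1051 = 809.27
PMT = 809.27 / 0.259039 = $3,124.12

$3,124.12


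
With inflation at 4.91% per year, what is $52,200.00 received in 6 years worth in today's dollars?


Formula: Real value = nominal / (1 + inflation)^years
Price level: (1 + 0.0491)^6 = 1.333218
Real value = $52,200.00 / 1.333218 = $39,153.37

$39,153.37


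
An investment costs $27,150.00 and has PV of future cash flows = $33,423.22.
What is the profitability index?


Formula: PI = PV(cash flows) / initial investment
Substituting: PI = $33,423.22 / $27,150.00
PI = 1.2311

1.2311


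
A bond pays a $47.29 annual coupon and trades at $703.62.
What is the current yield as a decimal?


Formula: Current yield = annual coupon / price
Substituting: CY = $47.29 / $703.62
CY = 0.06721

0.06721


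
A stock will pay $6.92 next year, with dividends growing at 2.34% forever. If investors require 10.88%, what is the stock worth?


Formula: P = D1 / (r - g)
Spread: r - g = 0.1088 - 0.0234 = 0.0854
Substituting: P = $6.92 / 0.0854
P = $81.03

$81.03


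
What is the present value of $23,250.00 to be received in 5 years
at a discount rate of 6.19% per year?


Formula: PV = FV / (1 + r)^n
Substituting: PV = $23,250.00 / (1 + 0.0619)^5
Discount factor: (1.0619)^5 = 1.350262
PV = $23,250.00 / 1.350262 = $17,218.88

$17,218.88


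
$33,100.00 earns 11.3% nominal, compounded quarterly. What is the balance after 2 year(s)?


Formula: FV = P * (1 + r/m)^(m*t)
Period rate: r/m = 0.113 / 4 = 0.02825
Total periods: m*t = 4 * 2 = 8
Growth factor: (1 + 0.02825)^8 = 1.249654
FV = $33,100.00 * 1.249654 = $41,363.54

$41,363.54


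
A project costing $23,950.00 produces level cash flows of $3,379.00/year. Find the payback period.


Formula: Payback = investment / annual cash flow
Substituting: Payback = $23,950.00 / $3,379.00
Payback = 7.0879 years

7.0879 years


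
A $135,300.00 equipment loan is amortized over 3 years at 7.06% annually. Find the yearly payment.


Formula: PMT = PV * r / (1 - (1+r)^(-n))
Denominator: 1 - (1 + 0.0706)^(-3) = 0.185074
Numerator: $135,300.00 * 0.0706 = 9552.18
PMT = 9552.18 / 0.185074 = $51,612.82

$51,612.82


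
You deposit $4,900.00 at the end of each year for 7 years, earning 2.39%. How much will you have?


Formula: FV = PMT * ((1+r)^n - 1) / r
Growth factor: (1 + 0.0239)^7 = 1.179785
Numerator: 1.179785 - 1 = 0.179785
FV = $4,900.00 * 0.179785 / 0.0239 = $36,859.65

$36,859.65


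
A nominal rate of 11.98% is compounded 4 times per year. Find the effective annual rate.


Formula: EAR = (1 + r/m)^m - 1
Period rate: r/m = 0.1198 / 4 = 0.02995
Compounding: (1 + 0.02995)^4 = 1.12529
EAR = 1.12529 - 1 = 0.12529

0.12529


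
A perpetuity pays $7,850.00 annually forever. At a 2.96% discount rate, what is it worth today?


Formula: PV = C / r
Substituting: PV = $7,850.00 / 0.0296
PV = $265,202.70

$265,202.70


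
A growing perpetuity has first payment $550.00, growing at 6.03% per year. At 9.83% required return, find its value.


Formula: PV = C / (r - g)
Spread: r - g = 0.0983 - 0.0603 = 0.038
Substituting: PV = $550.00 / 0.038
PV = $14,473.68

$14,473.68


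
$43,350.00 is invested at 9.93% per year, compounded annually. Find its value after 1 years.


Formula: FV = P * (1 + r)^n
Substituting: FV = $43,350.00 * (1 + 0.0993)^1
Growth factor: (1.0993)^1 = 1.0993
FV = $43,350.00 * 1.0993 = $47,654.66

$47,654.66


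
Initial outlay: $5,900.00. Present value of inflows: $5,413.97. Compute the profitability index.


Formula: PI = PV(cash flows) / initial investment
Substituting: PI = $5,413.97 / $5,900.00
PI = 0.9176

0.9176


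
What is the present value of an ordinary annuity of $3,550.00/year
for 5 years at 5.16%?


Formula: PV = PMT * (1 - (1+r)^(-n)) / r
Discount factor: (1 + 0.0516)^(-5) = 0.777584
Bracket: 1 - 0.777584 = 0.222416
PV = $3,550.00 * 0.222416 / 0.0516 = $15,301.90

$15,301.90


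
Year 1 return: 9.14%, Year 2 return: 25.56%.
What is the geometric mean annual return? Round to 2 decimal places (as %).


Formula: Geometric mean = ((1+r1)*(1+r2))^(1/2) - 1
Product: (1 + 0.0914) * (1 + 0.2556) = 1.0914 * 1.2556 = 1.370362
Square root: 1.370362^0.5 = 1.170625
Geometric mean = 1.170625 - 1 = 0.170625
As percentage: 17.06%

17.06%


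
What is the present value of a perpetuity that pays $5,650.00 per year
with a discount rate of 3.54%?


Formula: PV = C / r
Substituting: PV = $5,650.00 / 0.0354
PV = $159,604.52

$159,604.52


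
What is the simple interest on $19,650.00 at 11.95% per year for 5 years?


Formula: I = P * r * t
Substituting: I = $19,650.00 * 0.1195 * 5
Step: I = $19,650.00 * 0.5975
I = $11,740.88

$11,740.88


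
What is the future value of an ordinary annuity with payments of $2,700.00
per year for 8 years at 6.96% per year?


Formula: FV = PMT * ((1+r)^n - 1) / r
Growth factor: (1 + 0.0696)^8 = 1.713054
Numerator: 1.713054 - 1 = 0.713054
FV = $2,700.00 * 0.713054 / 0.0696 = $27,661.59

$27,661.59


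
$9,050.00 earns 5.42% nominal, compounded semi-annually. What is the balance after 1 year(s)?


Formula: FV = P * (1 + r/m)^(m*t)
Period rate: r/m = 0.0542 / 2 = 0.0271
Total periods: m*t = 2 * 1 = 2
Growth factor: (1 + 0.0271)^2 = 1.054934
FV = $9,050.00 * 1.054934 = $9,547.16

$9,547.16


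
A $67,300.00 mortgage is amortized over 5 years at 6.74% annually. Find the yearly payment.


Formula: PMT = PV * r / (1 - (1+r)^(-n))
Denominator: 1 - (1 + 0.0674)^(-5) = 0.278288
Numerator: $67,300.00 * 0.0674 = 4536.02
PMT = 4536.02 / 0.278288 = $16,299.74

$16,299.74


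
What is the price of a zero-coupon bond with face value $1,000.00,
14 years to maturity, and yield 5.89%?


Formula: Price = FV / (1 + r)^n
Substituting: Price = $1,000.00 / (1 + 0.0589)^14
Discount factor: (1.0589)^14 = 2.228278
Price = $1,000.00 / 2.228278 = $448.78

$448.78


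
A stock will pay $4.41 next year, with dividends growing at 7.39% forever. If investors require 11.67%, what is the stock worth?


Formula: P = D1 / (r - g)
Spread: r - g = 0.1167 - 0.0739 = 0.0428
Substituting: P = $4.41 / 0.0428
P = $103.04

$103.04


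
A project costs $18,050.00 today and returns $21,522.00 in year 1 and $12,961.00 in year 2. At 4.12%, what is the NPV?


Formula: NPV = C0 + C1/(1+r) + C2/(1+r)^2
Discount C1: $21,522.00 / (1 + 0.0412) = $20,670.38
Discount C2: $12,961.00 / (1 + 0.0412)^2 = $11,955.57
NPV = -$18,050.00 + $20,670.38 + $11,955.57 = $14,575.95

$14,575.95


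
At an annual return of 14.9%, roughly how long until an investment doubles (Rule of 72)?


Formula: Years ≈ 72 / r
Substituting: Years ≈ 72 / 14.9
Years ≈ 4.8

4.8 years


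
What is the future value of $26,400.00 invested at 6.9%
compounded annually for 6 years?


Formula: FV = P * (1 + r)^n
Substituting: FV = $26,400.00 * (1 + 0.069)^6
Growth factor: (1.069)^6 = 1.492335
FV = $26,400.00 * 1.492335 = $39,397.64

$39,397.64


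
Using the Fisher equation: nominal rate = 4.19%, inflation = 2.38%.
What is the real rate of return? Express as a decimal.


Formula: (1 + r_real) = (1 + r_nom) / (1 + inflation)
Substituting: (1 + r_real) = 1.0419 / 1.0238
(1 + r_real) = 1.017679
r_real = 1.017679 - 1 = 0.017679

0.017679


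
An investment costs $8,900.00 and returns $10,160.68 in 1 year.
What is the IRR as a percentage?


Formula: IRR = C1/C0 - 1
Substituting: IRR = $10,160.68 / $8,900.00 - 1
Ratio: 1.141649 - 1 = 0.141649
IRR = 14.1649%

14.1649%


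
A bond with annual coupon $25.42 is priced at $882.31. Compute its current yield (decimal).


Formula: Current yield = annual coupon / price
Substituting: CY = $25.42 / $882.31
CY = 0.028811

0.028811


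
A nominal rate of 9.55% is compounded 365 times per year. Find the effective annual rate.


Formula: EAR = (1 + r/m)^m - 1
Period rate: r/m = 0.0955 / 365 = 0.000262
Compounding: (1 + 0.000262)^365 = 1.100195
EAR = 1.100195 - 1 = 0.100195

0.100195


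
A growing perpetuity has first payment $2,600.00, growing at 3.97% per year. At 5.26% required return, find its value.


Formula: PV = C / (r - g)
Spread: r - g = 0.0526 - 0.0397 = 0.0129
Substituting: PV = $2,600.00 / 0.0129
PV = $201,550.39

$201,550.39


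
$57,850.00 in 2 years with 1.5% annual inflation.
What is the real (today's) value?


Formula: Real value = nominal / (1 + inflation)^years
Price level: (1 + 0.015)^2 = 1.030225
Real value = $57,850.00 / 1.030225 = $56,152.78

$56,152.78


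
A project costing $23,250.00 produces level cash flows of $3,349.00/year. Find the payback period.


Formula: Payback = investment / annual cash flow
Substituting: Payback = $23,250.00 / $3,349.00
Payback = 6.9424 years

6.9424 years


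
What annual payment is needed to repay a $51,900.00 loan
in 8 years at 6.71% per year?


Formula: PMT = PV * r / (1 - (1+r)^(-n))
Denominator: 1 - (1 + 0.0671)^(-8) = 0.405216
Numerator: $51,900.00 * 0.0671 = 3482.49
PMT = 3482.49 / 0.405216 = $8,594.15

$8,594.15


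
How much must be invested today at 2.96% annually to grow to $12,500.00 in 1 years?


Formula: PV = FV / (1 + r)^n
Substituting: PV = $12,500.00 / (1 + 0.0296)^1
Discount factor: (1.0296)^1 = 1.0296
PV = $12,500.00 / 1.0296 = $12,140.64

$12,140.64


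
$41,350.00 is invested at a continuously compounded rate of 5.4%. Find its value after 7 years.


Formula: FV = P * e^(r*t)
Exponent: r*t = 0.054 * 7 = 0.378
e^(0.378) = 1.459363
FV = $41,350.00 * 1.459363 = $60,344.66

$60,344.66


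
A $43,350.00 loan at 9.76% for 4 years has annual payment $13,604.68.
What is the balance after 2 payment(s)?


Formula: Balance = PV*(1+r)^k - PMT*((1+r)^k - 1)/r
Growth: (1 + 0.0976)^2 = 1.204726
Accumulated factor: ((1+r)^k - 1)/r = 2.0976
Balance = $43,350.00 * 1.204726 - $13,604.68 * 2.0976
Balance = $23,687.68

$23,687.68


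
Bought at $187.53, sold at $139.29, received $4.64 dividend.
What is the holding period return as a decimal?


Formula: HPR = (P1 - P0 + D) / P0
Gain: $139.29 - $187.53 + $4.64 = -$43.60
HPR = -$43.60 / $187.53 = -0.2325

-0.2325


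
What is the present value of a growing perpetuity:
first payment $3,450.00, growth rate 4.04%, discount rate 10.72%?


Formula: PV = C / (r - g)
Spread: r - g = 0.1072 - 0.0404 = 0.0668
Substituting: PV = $3,450.00 / 0.0668
PV = $51,646.71

$51,646.71


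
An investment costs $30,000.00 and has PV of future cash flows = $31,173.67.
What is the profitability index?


Formula: PI = PV(cash flows) / initial investment
Substituting: PI = $31,173.67 / $30,000.00
PI = 1.0391

1.0391


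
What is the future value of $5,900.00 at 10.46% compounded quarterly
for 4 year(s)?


Formula: FV = P * (1 + r/m)^(m*t)
Period rate: r/m = 0.1046 / 4 = 0.02615
Total periods: m*t = 4 * 4 = 16
Growth factor: (1 + 0.02615)^16 = 1.51138
FV = $5,900.00 * 1.51138 = $8,917.14

$8,917.14


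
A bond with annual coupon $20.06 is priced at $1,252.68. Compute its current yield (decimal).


Formula: Current yield = annual coupon / price
Substituting: CY = $20.06 / $1,252.68
CY = 0.016014

0.016014


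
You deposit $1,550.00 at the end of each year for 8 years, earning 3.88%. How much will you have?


Formula: FV = PMT * ((1+r)^n - 1) / r
Growth factor: (1 + 0.0388)^8 = 1.355987
Numerator: 1.355987 - 1 = 0.355987
FV = $1,550.00 * 0.355987 / 0.0388 = $14,221.13

$14,221.13


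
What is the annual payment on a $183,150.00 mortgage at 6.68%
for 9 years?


Formula: PMT = PV * r / (1 - (1+r)^(-n))
Denominator: 1 - (1 + 0.0668)^(-9) = 0.441204
Numerator: $183,150.00 * 0.0668 = 12234.42
PMT = 12234.42 / 0.441204 = $27,729.59

$27,729.59


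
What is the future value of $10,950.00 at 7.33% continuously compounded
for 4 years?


Formula: FV = P * e^(r*t)
Exponent: r*t = 0.0733 * 4 = 0.2932
e^(0.2932) = 1.340711
FV = $10,950.00 * 1.340711 = $14,680.78

$14,680.78


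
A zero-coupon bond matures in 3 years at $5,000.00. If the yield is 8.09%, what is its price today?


Formula: Price = FV / (1 + r)^n
Substituting: Price = $5,000.00 / (1 + 0.0809)^3
Discount factor: (1.0809)^3 = 1.262864
Price = $5,000.00 / 1.262864 = $3,959.25

$3,959.25


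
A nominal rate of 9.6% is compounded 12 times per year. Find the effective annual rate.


Formula: EAR = (1 + r/m)^m - 1
Period rate: r/m = 0.096 / 12 = 0.008
Compounding: (1 + 0.008)^12 = 1.100339
EAR = 1.100339 - 1 = 0.100339

0.100339


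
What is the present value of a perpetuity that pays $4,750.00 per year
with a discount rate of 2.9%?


Formula: PV = C / r
Substituting: PV = $4,750.00 / 0.029
PV = $163,793.10

$163,793.10


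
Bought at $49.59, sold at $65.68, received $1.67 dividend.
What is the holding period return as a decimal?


Formula: HPR = (P1 - P0 + D) / P0
Gain: $65.68 - $49.59 + $1.67 = $17.76
HPR = $17.76 / $49.59 = 0.3581

0.3581


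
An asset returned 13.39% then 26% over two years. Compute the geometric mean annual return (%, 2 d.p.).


Formula: Geometric mean = ((1+r1)*(1+r2))^(1/2) - 1
Product: (1 + 0.1339) * (1 + 0.26) = 1.1339 * 1.26 = 1.428714
Square root: 1.428714^0.5 = 1.195288
Geometric mean = 1.195288 - 1 = 0.195288
As percentage: 19.53%

19.53%


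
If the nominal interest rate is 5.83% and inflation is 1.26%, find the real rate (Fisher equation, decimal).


Formula: (1 + r_real) = (1 + r_nom) / (1 + inflation)
Substituting: (1 + r_real) = 1.0583 / 1.0126
(1 + r_real) = 1.045131
r_real = 1.045131 - 1 = 0.045131

0.045131


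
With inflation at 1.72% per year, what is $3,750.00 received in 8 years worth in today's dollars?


Formula: Real value = nominal / (1 + inflation)^years
Price level: (1 + 0.0172)^8 = 1.146175
Real value = $3,750.00 / 1.146175 = $3,271.75

$3,271.75


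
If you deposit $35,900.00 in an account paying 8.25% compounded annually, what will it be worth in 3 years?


Formula: FV = P * (1 + r)^n
Substituting: FV = $35,900.00 * (1 + 0.0825)^3
Growth factor: (1.0825)^3 = 1.26848
FV = $35,900.00 * 1.26848 = $45,538.44

$45,538.44


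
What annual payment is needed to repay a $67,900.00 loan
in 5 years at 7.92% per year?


Formula: PMT = PV * r / (1 - (1+r)^(-n))
Denominator: 1 - (1 + 0.0792)^(-5) = 0.316891
Numerator: $67,900.00 * 0.0792 = 5377.68
PMT = 5377.68 / 0.316891 = $16,970.15

$16,970.15


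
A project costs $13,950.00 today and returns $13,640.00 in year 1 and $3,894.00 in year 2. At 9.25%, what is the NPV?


Formula: NPV = C0 + C1/(1+r) + C2/(1+r)^2
Discount C1: $13,640.00 / (1 + 0.0925) = $12,485.13
Discount C2: $3,894.00 / (1 + 0.0925)^2 = $3,262.52
NPV = -$13,950.00 + $12,485.13 + $3,262.52 = $1,797.64

$1,797.64


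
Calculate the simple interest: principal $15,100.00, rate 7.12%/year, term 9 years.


Formula: I = P * r * t
Substituting: I = $15,100.00 * 0.0712 * 9
Step: I = $15,100.00 * 0.6408
I = $9,676.08

$9,676.08


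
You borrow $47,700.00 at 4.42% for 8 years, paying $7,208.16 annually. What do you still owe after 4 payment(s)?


Formula: Balance = PV*(1+r)^k - PMT*((1+r)^k - 1)/r
Growth: (1 + 0.0442)^4 = 1.188871
Accumulated factor: ((1+r)^k - 1)/r = 4.273101
Balance = $47,700.00 * 1.188871 - $7,208.16 * 4.273101
Balance = $25,907.95

$25,907.95


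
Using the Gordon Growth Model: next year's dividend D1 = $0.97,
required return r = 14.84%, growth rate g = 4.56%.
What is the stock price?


Formula: P = D1 / (r - g)
Spread: r - g = 0.1484 - 0.0456 = 0.1028
Substituting: P = $0.97 / 0.1028
P = $9.44

$9.44


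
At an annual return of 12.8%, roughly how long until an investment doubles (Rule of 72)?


Formula: Years ≈ 72 / r
Substituting: Years ≈ 72 / 12.8
Years ≈ 5.6

5.6 years


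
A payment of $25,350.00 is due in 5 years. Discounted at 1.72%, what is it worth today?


Formula: PV = FV / (1 + r)^n
Substituting: PV = $25,350.00 / (1 + 0.0172)^5
Discount factor: (1.0172)^5 = 1.08901
PV = $25,350.00 / 1.08901 = $23,278.03

$23,278.03


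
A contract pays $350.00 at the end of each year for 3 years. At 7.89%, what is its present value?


Formula: PV = PMT * (1 - (1+r)^(-n)) / r
Discount factor: (1 + 0.0789)^(-3) = 0.796263
Bracket: 1 - 0.796263 = 0.203737
PV = $350.00 * 0.203737 / 0.0789 = $903.78

$903.78


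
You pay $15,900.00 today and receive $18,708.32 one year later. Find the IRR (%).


Formula: IRR = C1/C0 - 1
Substituting: IRR = $18,708.32 / $15,900.00 - 1
Ratio: 1.176624 - 1 = 0.176624
IRR = 17.6624%

17.6624%


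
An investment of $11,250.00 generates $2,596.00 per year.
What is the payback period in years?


Formula: Payback = investment / annual cash flow
Substituting: Payback = $11,250.00 / $2,596.00
Payback = 4.3336 years

4.3336 years


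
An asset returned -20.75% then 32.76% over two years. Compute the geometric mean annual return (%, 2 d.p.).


Formula: Geometric mean = ((1+r1)*(1+r2))^(1/2) - 1
Product: (1 + -0.2075) * (1 + 0.3276) = 0.7925 * 1.3276 = 1.052123
Square root: 1.052123^0.5 = 1.02573
Geometric mean = 1.02573 - 1 = 0.02573
As percentage: 2.57%

2.57%


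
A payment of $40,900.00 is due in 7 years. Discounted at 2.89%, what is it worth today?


Formula: PV = FV / (1 + r)^n
Substituting: PV = $40,900.00 / (1 + 0.0289)^7
Discount factor: (1.0289)^7 = 1.220709
PV = $40,900.00 / 1.220709 = $33,505.12

$33,505.12


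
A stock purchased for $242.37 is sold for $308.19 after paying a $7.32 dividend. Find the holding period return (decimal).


Formula: HPR = (P1 - P0 + D) / P0
Gain: $308.19 - $242.37 + $7.32 = $73.14
HPR = $73.14 / $242.37 = 0.3018

0.3018


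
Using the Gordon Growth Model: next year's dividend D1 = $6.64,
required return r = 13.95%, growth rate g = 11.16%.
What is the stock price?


Formula: P = D1 / (r - g)
Spread: r - g = 0.1395 - 0.1116 = 0.0279
Substituting: P = $6.64 / 0.0279
P = $237.99

$237.99


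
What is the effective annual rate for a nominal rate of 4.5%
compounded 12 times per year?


Formula: EAR = (1 + r/m)^m - 1
Period rate: r/m = 0.045 / 12 = 0.00375
Compounding: (1 + 0.00375)^12 = 1.04594
EAR = 1.04594 - 1 = 0.04594

0.04594


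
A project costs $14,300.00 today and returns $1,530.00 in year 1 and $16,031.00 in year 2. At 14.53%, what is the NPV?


Formula: NPV = C0 + C1/(1+r) + C2/(1+r)^2
Discount C1: $1,530.00 / (1 + 0.1453) = $1,335.89
Discount C2: $16,031.00 / (1 + 0.1453)^2 = $12,221.43
NPV = -$14,300.00 + $1,335.89 + $12,221.43 = -$742.67

-$742.67


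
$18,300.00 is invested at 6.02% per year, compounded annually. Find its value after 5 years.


Formula: FV = P * (1 + r)^n
Substituting: FV = $18,300.00 * (1 + 0.0602)^5
Growth factor: (1.0602)^5 = 1.339489
FV = $18,300.00 * 1.339489 = $24,512.64

$24,512.64


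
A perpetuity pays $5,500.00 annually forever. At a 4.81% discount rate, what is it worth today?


Formula: PV = C / r
Substituting: PV = $5,500.00 / 0.0481
PV = $114,345.11

$114,345.11


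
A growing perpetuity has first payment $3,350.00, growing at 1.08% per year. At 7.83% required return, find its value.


Formula: PV = C / (r - g)
Spread: r - g = 0.0783 - 0.0108 = 0.0675
Substituting: PV = $3,350.00 / 0.0675
PV = $49,629.63

$49,629.63


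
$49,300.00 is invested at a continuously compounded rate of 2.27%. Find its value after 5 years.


Formula: FV = P * e^(r*t)
Exponent: r*t = 0.0227 * 5 = 0.1135
e^(0.1135) = 1.120192
FV = $49,300.00 * 1.120192 = $55,225.46

$55,225.46


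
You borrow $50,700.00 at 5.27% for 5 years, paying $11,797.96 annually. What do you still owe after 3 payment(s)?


Formula: Balance = PV*(1+r)^k - PMT*((1+r)^k - 1)/r
Growth: (1 + 0.0527)^3 = 1.166578
Accumulated factor: ((1+r)^k - 1)/r = 3.160877
Balance = $50,700.00 * 1.166578 - $11,797.96 * 3.160877
Balance = $21,853.61

$21,853.61


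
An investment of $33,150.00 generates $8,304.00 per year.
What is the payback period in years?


Formula: Payback = investment / annual cash flow
Substituting: Payback = $33,150.00 / $8,304.00
Payback = 3.9921 years

3.9921 years


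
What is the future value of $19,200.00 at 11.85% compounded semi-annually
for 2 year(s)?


Formula: FV = P * (1 + r/m)^(m*t)
Period rate: r/m = 0.1185 / 2 = 0.05925
Total periods: m*t = 2 * 2 = 4
Growth factor: (1 + 0.05925)^4 = 1.258908
FV = $19,200.00 * 1.258908 = $24,171.03

$24,171.03


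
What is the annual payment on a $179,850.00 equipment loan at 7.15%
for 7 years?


Formula: PMT = PV * r / (1 - (1+r)^(-n))
Denominator: 1 - (1 + 0.0715)^(-7) = 0.383327
Numerator: $179,850.00 * 0.0715 = 12859.275
PMT = 12859.275 / 0.383327 = $33,546.47

$33,546.47


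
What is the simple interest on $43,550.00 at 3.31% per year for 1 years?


Formula: I = P * r * t
Substituting: I = $43,550.00 * 0.0331 * 1
Step: I = $43,550.00 * 0.0331
I = $1,441.51

$1,441.51


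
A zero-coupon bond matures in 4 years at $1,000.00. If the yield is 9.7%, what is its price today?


Formula: Price = FV / (1 + r)^n
Substituting: Price = $1,000.00 / (1 + 0.097)^4
Discount factor: (1.097)^4 = 1.448193
Price = $1,000.00 / 1.448193 = $690.52

$690.52


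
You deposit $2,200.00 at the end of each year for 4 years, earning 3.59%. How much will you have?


Formula: FV = PMT * ((1+r)^n - 1) / r
Growth factor: (1 + 0.0359)^4 = 1.15152
Numerator: 1.15152 - 1 = 0.15152
FV = $2,200.00 * 0.15152 / 0.0359 = $9,285.32

$9,285.32


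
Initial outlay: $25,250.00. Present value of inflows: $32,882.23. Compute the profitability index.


Formula: PI = PV(cash flows) / initial investment
Substituting: PI = $32,882.23 / $25,250.00
PI = 1.3023

1.3023


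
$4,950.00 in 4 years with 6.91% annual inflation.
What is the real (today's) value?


Formula: Real value = nominal / (1 + inflation)^years
Price level: (1 + 0.0691)^4 = 1.306391
Real value = $4,950.00 / 1.306391 = $3,789.06

$3,789.06


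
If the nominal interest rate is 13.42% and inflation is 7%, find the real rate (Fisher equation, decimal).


Formula: (1 + r_real) = (1 + r_nom) / (1 + inflation)
Substituting: (1 + r_real) = 1.1342 / 1.07
(1 + r_real) = 1.06
r_real = 1.06 - 1 = 0.06

0.06


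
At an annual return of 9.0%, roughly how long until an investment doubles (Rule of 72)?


Formula: Years ≈ 72 / r
Substituting: Years ≈ 72 / 9.0
Years ≈ 8.0

8.0 years


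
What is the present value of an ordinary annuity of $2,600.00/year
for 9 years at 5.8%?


Formula: PV = PMT * (1 - (1+r)^(-n)) / r
Discount factor: (1 + 0.058)^(-9) = 0.602045
Bracket: 1 - 0.602045 = 0.397955
PV = $2,600.00 * 0.397955 / 0.058 = $17,839.36

$17,839.36


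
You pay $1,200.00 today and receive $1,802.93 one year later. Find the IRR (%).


Formula: IRR = C1/C0 - 1
Substituting: IRR = $1,802.93 / $1,200.00 - 1
Ratio: 1.502442 - 1 = 0.502442
IRR = 50.2442%

50.2442%


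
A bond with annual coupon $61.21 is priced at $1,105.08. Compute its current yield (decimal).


Formula: Current yield = annual coupon / price
Substituting: CY = $61.21 / $1,105.08
CY = 0.05539

0.05539


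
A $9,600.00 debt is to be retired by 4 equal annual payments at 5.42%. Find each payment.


Formula: PMT = PV * r / (1 - (1+r)^(-n))
Denominator: 1 - (1 + 0.0542)^(-4) = 0.19033
Numerator: $9,600.00 * 0.0542 = 520.32
PMT = 520.32 / 0.19033 = $2,733.78

$2,733.78


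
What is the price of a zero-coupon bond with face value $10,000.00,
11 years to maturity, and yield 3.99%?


Formula: Price = FV / (1 + r)^n
Substituting: Price = $10,000.00 / (1 + 0.0399)^11
Discount factor: (1.0399)^11 = 1.537827
Price = $10,000.00 / 1.537827 = $6,502.68

$6,502.68


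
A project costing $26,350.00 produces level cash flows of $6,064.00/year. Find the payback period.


Formula: Payback = investment / annual cash flow
Substituting: Payback = $26,350.00 / $6,064.00
Payback = 4.3453 years

4.3453 years


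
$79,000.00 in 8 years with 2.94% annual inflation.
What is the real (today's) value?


Formula: Real value = nominal / (1 + inflation)^years
Price level: (1 + 0.0294)^8 = 1.260879
Real value = $79,000.00 / 1.260879 = $62,654.72

$62,654.72


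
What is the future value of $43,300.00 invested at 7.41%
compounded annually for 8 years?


Formula: FV = P * (1 + r)^n
Substituting: FV = $43,300.00 * (1 + 0.0741)^8
Growth factor: (1.0741)^8 = 1.771568
FV = $43,300.00 * 1.771568 = $76,708.88

$76,708.88


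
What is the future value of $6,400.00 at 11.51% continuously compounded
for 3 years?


Formula: FV = P * e^(r*t)
Exponent: r*t = 0.1151 * 3 = 0.3453
e^(0.3453) = 1.412414
FV = $6,400.00 * 1.412414 = $9,039.45

$9,039.45


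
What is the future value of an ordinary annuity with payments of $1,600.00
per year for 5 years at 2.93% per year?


Formula: FV = PMT * ((1+r)^n - 1) / r
Growth factor: (1 + 0.0293)^5 = 1.15534
Numerator: 1.15534 - 1 = 0.15534
FV = $1,600.00 * 0.15534 / 0.0293 = $8,482.74

$8,482.74


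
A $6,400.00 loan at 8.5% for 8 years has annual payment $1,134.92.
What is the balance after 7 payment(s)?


Formula: Balance = PV*(1+r)^k - PMT*((1+r)^k - 1)/r
Growth: (1 + 0.085)^7 = 1.770142
Accumulated factor: ((1+r)^k - 1)/r = 9.060497
Balance = $6,400.00 * 1.770142 - $1,134.92 * 9.060497
Balance = $1,045.97

$1,045.97


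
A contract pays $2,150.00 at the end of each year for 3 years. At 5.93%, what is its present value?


Formula: PV = PMT * (1 - (1+r)^(-n)) / r
Discount factor: (1 + 0.0593)^(-3) = 0.841285
Bracket: 1 - 0.841285 = 0.158715
PV = $2,150.00 * 0.158715 / 0.0593 = $5,754.43

$5,754.43


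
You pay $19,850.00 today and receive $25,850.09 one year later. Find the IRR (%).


Formula: IRR = C1/C0 - 1
Substituting: IRR = $25,850.09 / $19,850.00 - 1
Ratio: 1.302272 - 1 = 0.302272
IRR = 30.2272%

30.2272%


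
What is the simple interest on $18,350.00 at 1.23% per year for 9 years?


Formula: I = P * r * t
Substituting: I = $18,350.00 * 0.0123 * 9
Step: I = $18,350.00 * 0.1107
I = $2,031.35

$2,031.35


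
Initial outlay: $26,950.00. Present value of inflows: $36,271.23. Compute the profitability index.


Formula: PI = PV(cash flows) / initial investment
Substituting: PI = $36,271.23 / $26,950.00
PI = 1.3459

1.3459


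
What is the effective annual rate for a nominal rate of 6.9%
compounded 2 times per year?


Formula: EAR = (1 + r/m)^m - 1
Period rate: r/m = 0.069 / 2 = 0.0345
Compounding: (1 + 0.0345)^2 = 1.07019
EAR = 1.07019 - 1 = 0.07019

0.07019


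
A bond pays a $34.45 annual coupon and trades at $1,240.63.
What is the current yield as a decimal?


Formula: Current yield = annual coupon / price
Substituting: CY = $34.45 / $1,240.63
CY = 0.027768

0.027768


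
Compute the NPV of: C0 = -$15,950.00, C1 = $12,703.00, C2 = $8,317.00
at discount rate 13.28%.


Formula: NPV = C0 + C1/(1+r) + C2/(1+r)^2
Discount C1: $12,703.00 / (1 + 0.1328) = $11,213.81
Discount C2: $8,317.00 / (1 + 0.1328)^2 = $6,481.27
NPV = -$15,950.00 + $11,213.81 + $6,481.27 = $1,745.08

$1,745.08


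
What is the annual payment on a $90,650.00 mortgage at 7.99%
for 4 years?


Formula: PMT = PV * r / (1 - (1+r)^(-n))
Denominator: 1 - (1 + 0.0799)^(-4) = 0.264698
Numerator: $90,650.00 * 0.0799 = 7242.935
PMT = 7242.935 / 0.264698 = $27,363.03

$27,363.03


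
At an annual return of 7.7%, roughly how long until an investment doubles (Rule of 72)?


Formula: Years ≈ 72 / r
Substituting: Years ≈ 72 / 7.7
Years ≈ 9.4

9.4 years


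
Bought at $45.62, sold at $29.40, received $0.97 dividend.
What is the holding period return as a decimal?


Formula: HPR = (P1 - P0 + D) / P0
Gain: $29.40 - $45.62 + $0.97 = -$15.25
HPR = -$15.25 / $45.62 = -0.3343

-0.3343


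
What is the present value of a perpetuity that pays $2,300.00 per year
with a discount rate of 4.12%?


Formula: PV = C / r
Substituting: PV = $2,300.00 / 0.0412
PV = $55,825.24

$55,825.24


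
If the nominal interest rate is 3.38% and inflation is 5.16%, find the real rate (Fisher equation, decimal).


Formula: (1 + r_real) = (1 + r_nom) / (1 + inflation)
Substituting: (1 + r_real) = 1.0338 / 1.0516
(1 + r_real) = 0.983073
r_real = 0.983073 - 1 = -0.016927

-0.016927


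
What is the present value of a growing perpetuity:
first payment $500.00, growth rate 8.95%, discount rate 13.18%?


Formula: PV = C / (r - g)
Spread: r - g = 0.1318 - 0.0895 = 0.0423
Substituting: PV = $500.00 / 0.0423
PV = $11,820.33

$11,820.33


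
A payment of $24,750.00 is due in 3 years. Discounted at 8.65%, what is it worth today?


Formula: PV = FV / (1 + r)^n
Substituting: PV = $24,750.00 / (1 + 0.0865)^3
Discount factor: (1.0865)^3 = 1.282594
PV = $24,750.00 / 1.282594 = $19,296.83

$19,296.83


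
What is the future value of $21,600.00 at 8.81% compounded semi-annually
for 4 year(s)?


Formula: FV = P * (1 + r/m)^(m*t)
Period rate: r/m = 0.0881 / 2 = 0.04405
Total periods: m*t = 2 * 4 = 8
Growth factor: (1 + 0.04405)^8 = 1.411791
FV = $21,600.00 * 1.411791 = $30,494.68

$30,494.68


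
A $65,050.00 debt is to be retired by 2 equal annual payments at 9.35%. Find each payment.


Formula: PMT = PV * r / (1 - (1+r)^(-n))
Denominator: 1 - (1 + 0.0935)^(-2) = 0.163699
Numerator: $65,050.00 * 0.0935 = 6082.175
PMT = 6082.175 / 0.163699 = $37,154.54

$37,154.54


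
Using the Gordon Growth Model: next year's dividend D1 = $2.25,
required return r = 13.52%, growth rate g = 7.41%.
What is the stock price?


Formula: P = D1 / (r - g)
Spread: r - g = 0.1352 - 0.0741 = 0.0611
Substituting: P = $2.25 / 0.0611
P = $36.82

$36.82


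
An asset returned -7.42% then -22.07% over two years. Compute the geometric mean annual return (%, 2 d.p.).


Formula: Geometric mean = ((1+r1)*(1+r2))^(1/2) - 1
Product: (1 + -0.0742) * (1 + -0.2207) = 0.9258 * 0.7793 = 0.721476
Square root: 0.721476^0.5 = 0.849397
Geometric mean = 0.849397 - 1 = -0.150603
As percentage: -15.06%

-15.06%


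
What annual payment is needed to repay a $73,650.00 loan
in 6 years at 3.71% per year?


Formula: PMT = PV * r / (1 - (1+r)^(-n))
Denominator: 1 - (1 + 0.0371)^(-6) = 0.196333
Numerator: $73,650.00 * 0.0371 = 2732.415
PMT = 2732.415 / 0.196333 = $13,917.26

$13,917.26


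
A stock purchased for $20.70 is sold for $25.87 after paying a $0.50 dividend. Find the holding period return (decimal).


Formula: HPR = (P1 - P0 + D) / P0
Gain: $25.87 - $20.70 + $0.50 = $5.67
HPR = $5.67 / $20.70 = 0.2739

0.2739


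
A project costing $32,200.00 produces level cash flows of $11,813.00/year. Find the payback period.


Formula: Payback = investment / annual cash flow
Substituting: Payback = $32,200.00 / $11,813.00
Payback = 2.7258 years

2.7258 years


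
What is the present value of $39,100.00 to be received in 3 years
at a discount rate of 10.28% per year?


Formula: PV = FV / (1 + r)^n
Substituting: PV = $39,100.00 / (1 + 0.1028)^3
Discount factor: (1.1028)^3 = 1.34119
PV = $39,100.00 / 1.34119 = $29,153.22

$29,153.22


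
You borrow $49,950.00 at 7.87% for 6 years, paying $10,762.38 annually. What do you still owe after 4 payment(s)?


Formula: Balance = PV*(1+r)^k - PMT*((1+r)^k - 1)/r
Growth: (1 + 0.0787)^4 = 1.35395
Accumulated factor: ((1+r)^k - 1)/r = 4.497462
Balance = $49,950.00 * 1.35395 - $10,762.38 * 4.497462
Balance = $19,226.42

$19,226.42


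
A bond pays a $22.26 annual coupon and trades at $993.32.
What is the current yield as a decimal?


Formula: Current yield = annual coupon / price
Substituting: CY = $22.26 / $993.32
CY = 0.02241

0.02241


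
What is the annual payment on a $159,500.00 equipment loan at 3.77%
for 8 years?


Formula: PMT = PV * r / (1 - (1+r)^(-n))
Denominator: 1 - (1 + 0.0377)^(-8) = 0.256253
Numerator: $159,500.00 * 0.0377 = 6013.15
PMT = 6013.15 / 0.256253 = $23,465.71

$23,465.71


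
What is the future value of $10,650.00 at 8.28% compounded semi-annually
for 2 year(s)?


Formula: FV = P * (1 + r/m)^(m*t)
Period rate: r/m = 0.0828 / 2 = 0.0414
Total periods: m*t = 2 * 2 = 4
Growth factor: (1 + 0.0414)^4 = 1.176171
FV = $10,650.00 * 1.176171 = $12,526.22

$12,526.22


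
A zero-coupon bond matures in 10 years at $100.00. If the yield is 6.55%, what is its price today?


Formula: Price = FV / (1 + r)^n
Substituting: Price = $100.00 / (1 + 0.0655)^10
Discount factor: (1.0655)^10 = 1.885969
Price = $100.00 / 1.885969 = $53.02

$53.02


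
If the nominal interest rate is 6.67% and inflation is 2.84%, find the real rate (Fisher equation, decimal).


Formula: (1 + r_real) = (1 + r_nom) / (1 + inflation)
Substituting: (1 + r_real) = 1.0667 / 1.0284
(1 + r_real) = 1.037242
r_real = 1.037242 - 1 = 0.037242

0.037242


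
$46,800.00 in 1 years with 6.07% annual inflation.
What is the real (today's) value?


Formula: Real value = nominal / (1 + inflation)^years
Price level: (1 + 0.0607)^1 = 1.0607
Real value = $46,800.00 / 1.0607 = $44,121.81

$44,121.81


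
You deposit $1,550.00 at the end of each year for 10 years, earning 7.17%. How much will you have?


Formula: FV = PMT * ((1+r)^n - 1) / r
Growth factor: (1 + 0.0717)^10 = 1.99863
Numerator: 1.99863 - 1 = 0.99863
FV = $1,550.00 * 0.99863 / 0.0717 = $21,588.23

$21,588.23


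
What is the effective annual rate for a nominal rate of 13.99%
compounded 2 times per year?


Formula: EAR = (1 + r/m)^m - 1
Period rate: r/m = 0.1399 / 2 = 0.06995
Compounding: (1 + 0.06995)^2 = 1.144793
EAR = 1.144793 - 1 = 0.144793

0.144793


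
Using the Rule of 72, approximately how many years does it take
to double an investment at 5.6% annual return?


Formula: Years ≈ 72 / r
Substituting: Years ≈ 72 / 5.6
Years ≈ 12.9

12.9 years


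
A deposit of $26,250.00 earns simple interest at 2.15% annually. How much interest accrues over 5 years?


Formula: I = P * r * t
Substituting: I = $26,250.00 * 0.0215 * 5
Step: I = $26,250.00 * 0.1075
I = $2,821.88

$2,821.88


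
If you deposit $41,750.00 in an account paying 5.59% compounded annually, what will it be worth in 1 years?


Formula: FV = P * (1 + r)^n
Substituting: FV = $41,750.00 * (1 + 0.0559)^1
Growth factor: (1.0559)^1 = 1.0559
FV = $41,750.00 * 1.0559 = $44,083.83

$44,083.83


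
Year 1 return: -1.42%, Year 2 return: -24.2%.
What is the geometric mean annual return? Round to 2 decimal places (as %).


Formula: Geometric mean = ((1+r1)*(1+r2))^(1/2) - 1
Product: (1 + -0.0142) * (1 + -0.242) = 0.9858 * 0.758 = 0.747236
Square root: 0.747236^0.5 = 0.864428
Geometric mean = 0.864428 - 1 = -0.135572
As percentage: -13.56%

-13.56%


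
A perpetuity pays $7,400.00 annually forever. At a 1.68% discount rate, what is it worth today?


Formula: PV = C / r
Substituting: PV = $7,400.00 / 0.0168
PV = $440,476.19

$440,476.19


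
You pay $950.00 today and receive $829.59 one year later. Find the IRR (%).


Formula: IRR = C1/C0 - 1
Substituting: IRR = $829.59 / $950.00 - 1
Ratio: 0.873253 - 1 = -0.126747
IRR = -12.6747%

-12.6747%


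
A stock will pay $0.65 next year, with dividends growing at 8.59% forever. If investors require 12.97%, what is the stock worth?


Formula: P = D1 / (r - g)
Spread: r - g = 0.1297 - 0.0859 = 0.0438
Substituting: P = $0.65 / 0.0438
P = $14.84

$14.84


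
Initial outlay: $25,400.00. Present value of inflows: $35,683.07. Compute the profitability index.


Formula: PI = PV(cash flows) / initial investment
Substituting: PI = $35,683.07 / $25,400.00
PI = 1.4048

1.4048


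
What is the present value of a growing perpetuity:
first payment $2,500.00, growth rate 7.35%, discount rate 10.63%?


Formula: PV = C / (r - g)
Spread: r - g = 0.1063 - 0.0735 = 0.0328
Substituting: PV = $2,500.00 / 0.0328
PV = $76,219.51

$76,219.51


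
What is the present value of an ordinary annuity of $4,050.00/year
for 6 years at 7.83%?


Formula: PV = PMT * (1 - (1+r)^(-n)) / r
Discount factor: (1 + 0.0783)^(-6) = 0.636154
Bracket: 1 - 0.636154 = 0.363846
PV = $4,050.00 * 0.363846 / 0.0783 = $18,819.61

$18,819.61


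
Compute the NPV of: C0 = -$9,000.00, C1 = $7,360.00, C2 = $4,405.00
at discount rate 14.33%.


Formula: NPV = C0 + C1/(1+r) + C2/(1+r)^2
Discount C1: $7,360.00 / (1 + 0.1433) = $6,437.51
Discount C2: $4,405.00 / (1 + 0.1433)^2 = $3,369.97
NPV = -$9,000.00 + $6,437.51 + $3,369.97 = $807.47

$807.47


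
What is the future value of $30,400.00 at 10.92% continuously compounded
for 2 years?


Formula: FV = P * e^(r*t)
Exponent: r*t = 0.1092 * 2 = 0.2184
e^(0.2184) = 1.244085
FV = $30,400.00 * 1.244085 = $37,820.17

$37,820.17


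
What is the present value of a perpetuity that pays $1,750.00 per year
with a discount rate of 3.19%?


Formula: PV = C / r
Substituting: PV = $1,750.00 / 0.0319
PV = $54,858.93

$54,858.93


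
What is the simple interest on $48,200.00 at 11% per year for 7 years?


Formula: I = P * r * t
Substituting: I = $48,200.00 * 0.11 * 7
Step: I = $48,200.00 * 0.77
I = $37,114.00

$37,114.00


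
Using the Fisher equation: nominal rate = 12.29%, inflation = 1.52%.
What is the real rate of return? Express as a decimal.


Formula: (1 + r_real) = (1 + r_nom) / (1 + inflation)
Substituting: (1 + r_real) = 1.1229 / 1.0152
(1 + r_real) = 1.106087
r_real = 1.106087 - 1 = 0.106087

0.106087


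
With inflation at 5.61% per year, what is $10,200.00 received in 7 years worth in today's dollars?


Formula: Real value = nominal / (1 + inflation)^years
Price level: (1 + 0.0561)^7 = 1.46533
Real value = $10,200.00 / 1.46533 = $6,960.89

$6,960.89


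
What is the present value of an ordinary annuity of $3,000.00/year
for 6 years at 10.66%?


Formula: PV = PMT * (1 - (1+r)^(-n)) / r
Discount factor: (1 + 0.1066)^(-6) = 0.544573
Bracket: 1 - 0.544573 = 0.455427
PV = $3,000.00 * 0.455427 / 0.1066 = $12,816.90

$12,816.90
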